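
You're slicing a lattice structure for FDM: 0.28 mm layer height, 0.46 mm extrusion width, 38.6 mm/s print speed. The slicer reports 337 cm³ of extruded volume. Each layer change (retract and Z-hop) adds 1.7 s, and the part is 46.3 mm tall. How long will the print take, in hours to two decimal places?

18.91 hours

Extrusion cross-section = 0.28 × 0.46 = 0.1288 mm².
Toolpath length = 337 cm³ / 0.1288 mm² = 337000 / 0.1288 = 2616459.6 mm.
Extrusion time: 2616459.6 / 38.6 → 67783.9 s.
Layers = ⌈46.3/0.28⌉ = 166.
Z-hop total = 166 × 1.7 = 282.2 s.
Total = 67783.9 + 282.2 = 68066.1 s = 18.91 hours.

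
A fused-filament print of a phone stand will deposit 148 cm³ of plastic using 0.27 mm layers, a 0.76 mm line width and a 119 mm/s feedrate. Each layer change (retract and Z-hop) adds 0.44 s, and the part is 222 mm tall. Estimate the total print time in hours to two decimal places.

1.78 hours

Extrusion cross-section: 0.27 × 0.76 → 0.2052 mm².
Path length: 148000 mm³ / 0.2052 mm² → 721247.6 mm.
Print-move time: 721247.6 / 119 → 6060.9 s.
Number of layers: 222 / 0.27 → 823 (rounded up).
Non-print overhead = 823 × 0.44 = 362.12 s.
Total = 6060.9 + 362.12 = 6423.02 s = 1.78 hours.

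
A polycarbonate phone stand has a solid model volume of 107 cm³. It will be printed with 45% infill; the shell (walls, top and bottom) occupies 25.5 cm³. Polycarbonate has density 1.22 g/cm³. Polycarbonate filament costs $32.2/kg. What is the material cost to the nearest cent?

$2.44

Interior volume: 107 − 25.5 → 81.5 cm³.
Deposited infill = 0.45 × 81.5 = 36.675 cm³.
Total printed volume = 25.5 + 36.675 = 62.175 cm³.
Mass = 62.175 × 1.22, so 75.8535 g.
Cost = 75.8535 g / 1000 × $32.2/kg = $2.44.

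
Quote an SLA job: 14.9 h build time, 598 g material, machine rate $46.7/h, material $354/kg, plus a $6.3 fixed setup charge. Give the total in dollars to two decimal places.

Machine cost = 46.7 × 14.9 = $695.83.
Material charge: 354 × 598/1000 → $211.692.
Adding setup: 695.83 + 211.692 + 6.3 → 913.822 ≈ $913.82.

$913.82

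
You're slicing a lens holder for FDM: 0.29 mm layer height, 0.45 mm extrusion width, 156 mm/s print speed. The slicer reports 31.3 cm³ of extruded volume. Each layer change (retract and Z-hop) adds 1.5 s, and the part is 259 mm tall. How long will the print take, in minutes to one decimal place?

Line area = 0.29 × 0.45 = 0.1305 mm².
Toolpath length = 31.3 cm³ / 0.1305 mm² = 31300 / 0.1305 = 239846.7 mm.
Time extruding: 239846.7 / 156 → 1537.5 s.
Layers = ⌈259/0.29⌉ = 894.
Non-print overhead: 894 × 1.5 → 1341 s.
Total = 1537.5 + 1341 = 2878.5 s = 48.0 minutes.

48.0 minutes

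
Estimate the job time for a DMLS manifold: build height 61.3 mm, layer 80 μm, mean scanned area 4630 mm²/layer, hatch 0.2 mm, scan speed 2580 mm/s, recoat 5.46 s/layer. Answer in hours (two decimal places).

Layer count = ceil(61.3 / 0.08) = 767.
Per-layer scan distance = 4630 / 0.2, so 23150 mm.
Per-layer scan time = 23150 / 2580, so 8.9729 s.
Layer cycle: 8.9729 + 5.46 → 14.4329 s.
Build time = 767 × 14.4329 = 11070.0343 s = 3.08 hours.

3.08 hours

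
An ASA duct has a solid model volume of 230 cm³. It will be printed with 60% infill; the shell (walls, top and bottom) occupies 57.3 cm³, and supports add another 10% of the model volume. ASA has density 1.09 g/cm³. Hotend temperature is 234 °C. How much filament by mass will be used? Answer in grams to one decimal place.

200.5 g

Volume inside the shell = 230 − 57.3, so 172.7 cm³.
Deposited infill = 0.60 × 172.7, so 103.62 cm³.
Support = 0.10 × 230 = 23 cm³.
Total extruded = 57.3 + 103.62 + 23 = 183.92 cm³.
Mass: 183.92 × 1.09 → 200.4728 g.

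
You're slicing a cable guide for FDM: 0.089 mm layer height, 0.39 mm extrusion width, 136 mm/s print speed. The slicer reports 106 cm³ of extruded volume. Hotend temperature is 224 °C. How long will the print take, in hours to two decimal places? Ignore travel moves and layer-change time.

Line area = 0.089 × 0.39, so 0.03471 mm².
Path length: 106000 mm³ / 0.03471 mm² → 3053875 mm.
Time extruding = 3053875 / 136 = 22455 s.
22455 s = 6.24 hours.

6.24 hours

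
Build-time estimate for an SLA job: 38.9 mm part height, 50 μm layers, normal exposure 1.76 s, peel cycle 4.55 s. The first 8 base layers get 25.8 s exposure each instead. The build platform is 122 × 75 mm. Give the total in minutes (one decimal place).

85.0 minutes

Layer count = ceil(38.9 / 0.05) = 778.
Bottom layers: 8 × (25.8 + 4.55) → 242.8 s.
Regular layers = 770 × (1.76 + 4.55) = 4858.7 s.
Total = 242.8 + 4858.7 = 5101.5 s = 85.0 minutes.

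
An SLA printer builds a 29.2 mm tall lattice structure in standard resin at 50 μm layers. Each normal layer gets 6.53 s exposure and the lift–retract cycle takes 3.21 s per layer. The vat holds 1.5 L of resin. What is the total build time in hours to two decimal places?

Layers = ⌈29.2/0.05⌉ = 584.
Per-layer time = 6.53 + 3.21, so 9.74 s.
Total = 584 × 9.74 = 5688.16 s = 1.58 hours.

1.58 hours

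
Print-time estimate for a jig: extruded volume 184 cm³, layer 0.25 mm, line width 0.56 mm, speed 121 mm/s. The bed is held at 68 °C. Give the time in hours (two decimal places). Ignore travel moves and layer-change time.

3.02 hours

Bead cross-section = 0.25 × 0.56 = 0.14 mm².
Total extruded path = 184000/0.14 = 1314285.7 mm.
Extrusion time = 1314285.7 / 121, so 10861.9 s.
That's 10861.9 s → 3.02 hours.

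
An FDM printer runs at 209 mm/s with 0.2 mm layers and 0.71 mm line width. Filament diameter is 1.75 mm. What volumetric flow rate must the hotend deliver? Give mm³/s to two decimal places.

Bead cross-section = 0.2 × 0.71 = 0.142 mm².
Volumetric flow = 209 × 0.142 = 29.68 mm³/s.

29.68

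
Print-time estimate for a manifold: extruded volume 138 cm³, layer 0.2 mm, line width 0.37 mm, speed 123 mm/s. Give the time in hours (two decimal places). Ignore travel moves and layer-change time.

Line area = 0.2 × 0.37 = 0.074 mm².
Path length: 138000 mm³ / 0.074 mm² → 1864864.9 mm.
Time extruding = 1864864.9 / 123 = 15161.5 s.
Converting: 15161.5 s = 4.21 hours.

4.21 hours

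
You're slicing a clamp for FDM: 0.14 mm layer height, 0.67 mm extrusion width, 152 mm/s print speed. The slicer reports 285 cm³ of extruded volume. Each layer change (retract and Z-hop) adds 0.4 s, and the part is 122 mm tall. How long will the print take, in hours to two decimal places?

5.65 hours

Bead cross-section = 0.14 × 0.67 = 0.0938 mm².
Total extruded path = 285000/0.0938 = 3038379.5 mm.
Print-move time = 3038379.5 / 152, so 19989.3 s.
Layer count = ceil(122 / 0.14) = 872.
Z-hop total = 872 × 0.4 = 348.8 s.
Total = 19989.3 + 348.8 = 20338.1 s = 5.65 hours.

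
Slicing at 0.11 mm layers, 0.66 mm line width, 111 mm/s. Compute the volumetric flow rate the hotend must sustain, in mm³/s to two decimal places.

8.06

A = 0.11 × 0.66 = 0.0726 mm².
Q = v·A = 111 × 0.0726 = 8.06 mm³/s.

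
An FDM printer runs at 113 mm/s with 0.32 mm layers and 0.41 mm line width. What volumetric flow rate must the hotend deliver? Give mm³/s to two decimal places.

14.83

A: 0.32 × 0.41 → 0.1312 mm².
Volumetric flow = 113 × 0.1312 = 14.83 mm³/s.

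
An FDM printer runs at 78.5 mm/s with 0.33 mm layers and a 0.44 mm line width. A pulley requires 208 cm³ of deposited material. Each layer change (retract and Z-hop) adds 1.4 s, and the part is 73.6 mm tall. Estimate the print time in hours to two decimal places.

5.16 hours

Line area = 0.33 × 0.44 = 0.1452 mm².
Path length: 208000 mm³ / 0.1452 mm² → 1432506.9 mm.
Time extruding: 1432506.9 / 78.5 → 18248.5 s.
Number of layers: 73.6 / 0.33 → 224 (rounded up).
Non-print overhead = 224 × 1.4, so 313.6 s.
Altogether 18248.5 + 313.6 = 18562.1 s, i.e. 5.16 hours.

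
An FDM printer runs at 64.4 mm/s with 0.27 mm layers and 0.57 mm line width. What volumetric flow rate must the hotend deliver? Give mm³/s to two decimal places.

Extrusion cross-section = 0.27 × 0.57, so 0.1539 mm².
Volumetric flow = 64.4 × 0.1539 = 9.91 mm³/s.

9.91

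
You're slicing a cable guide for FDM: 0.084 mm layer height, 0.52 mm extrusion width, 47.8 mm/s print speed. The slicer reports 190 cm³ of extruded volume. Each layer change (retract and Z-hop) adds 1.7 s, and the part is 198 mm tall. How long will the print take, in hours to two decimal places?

26.39 hours

Bead cross-section: 0.084 × 0.52 → 0.04368 mm².
Path length: 190000 mm³ / 0.04368 mm² → 4349816.8 mm.
Extrusion time = 4349816.8 / 47.8 = 91000.4 s.
Layers = ⌈198/0.084⌉ = 2358.
Z-hop total = 2358 × 1.7, so 4008.6 s.
Total = 91000.4 + 4008.6 = 95009 s = 26.39 hours.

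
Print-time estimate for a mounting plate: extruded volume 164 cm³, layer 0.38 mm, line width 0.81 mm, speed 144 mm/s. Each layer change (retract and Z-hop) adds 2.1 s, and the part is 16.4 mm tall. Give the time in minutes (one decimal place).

63.2 minutes

Extrusion cross-section = 0.38 × 0.81 = 0.3078 mm².
Path length: 164000 mm³ / 0.3078 mm² → 532813.5 mm.
Print-move time = 532813.5 / 144 = 3700.1 s.
Layer count = ceil(16.4 / 0.38) = 44.
Layer-change overhead: 44 × 2.1 → 92.4 s.
Altogether 3700.1 + 92.4 = 3792.5 s, i.e. 63.2 minutes.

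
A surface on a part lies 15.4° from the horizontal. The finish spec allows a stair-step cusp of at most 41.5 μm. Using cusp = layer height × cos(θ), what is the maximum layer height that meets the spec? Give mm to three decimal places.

0.043 mm

t = h_c / cos θ = 0.0415 / 0.9641 = 0.043 mm.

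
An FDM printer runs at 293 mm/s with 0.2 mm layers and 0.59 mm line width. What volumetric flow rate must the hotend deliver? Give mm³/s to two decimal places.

34.57

Extrusion cross-section = 0.2 × 0.59, so 0.118 mm².
Volumetric flow = 293 × 0.118 = 34.57 mm³/s.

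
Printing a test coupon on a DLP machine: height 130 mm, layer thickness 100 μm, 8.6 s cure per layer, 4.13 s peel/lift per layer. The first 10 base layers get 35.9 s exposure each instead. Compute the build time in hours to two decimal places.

Layer count = ceil(130 / 0.1) = 1300.
Base layers = 10 × (35.9 + 4.13), so 400.3 s.
Remaining layers = 1290 × (8.6 + 4.13), so 16421.7 s.
Sum: 400.3 + 16421.7 = 16822 s → 4.67 hours.

4.67 hours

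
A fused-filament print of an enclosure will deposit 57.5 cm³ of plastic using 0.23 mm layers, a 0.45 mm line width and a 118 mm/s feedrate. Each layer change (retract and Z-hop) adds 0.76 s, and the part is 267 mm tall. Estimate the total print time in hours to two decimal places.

1.55 hours

Bead cross-section = 0.23 × 0.45 = 0.1035 mm².
Toolpath length = 57.5 cm³ / 0.1035 mm² = 57500 / 0.1035 = 555555.6 mm.
Print-move time = 555555.6 / 118 = 4708.1 s.
Layers = ⌈267/0.23⌉ = 1161.
Non-print overhead: 1161 × 0.76 → 882.36 s.
Total = 4708.1 + 882.36 = 5590.46 s = 1.55 hours.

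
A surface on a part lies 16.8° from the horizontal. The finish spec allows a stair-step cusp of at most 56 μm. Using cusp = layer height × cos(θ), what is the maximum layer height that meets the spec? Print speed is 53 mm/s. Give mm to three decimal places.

0.058 mm

t = h_c / cos θ = 0.056 / 0.9573 = 0.058 mm.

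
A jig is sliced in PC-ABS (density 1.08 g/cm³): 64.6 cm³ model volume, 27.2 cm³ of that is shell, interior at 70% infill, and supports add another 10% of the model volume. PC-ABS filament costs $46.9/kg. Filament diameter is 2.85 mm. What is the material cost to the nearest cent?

$3.03

Infill region = 64.6 − 27.2, so 37.4 cm³.
Infill deposited = 0.70 × 37.4 = 26.18 cm³.
Support = 0.10 × 64.6, so 6.46 cm³.
Deposited volume = 27.2 + 26.18 + 6.46 = 59.84 cm³.
Mass = 59.84 × 1.08, so 64.6272 g.
Cost = 64.6272 g / 1000 × $46.9/kg = $3.03.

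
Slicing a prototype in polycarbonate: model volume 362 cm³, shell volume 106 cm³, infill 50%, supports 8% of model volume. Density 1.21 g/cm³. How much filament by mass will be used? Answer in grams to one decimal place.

Interior volume = 362 − 106 = 256 cm³.
Deposited infill = 0.50 × 256 = 128 cm³.
Support = 0.08 × 362 = 28.96 cm³.
Total extruded: 106 + 128 + 28.96 → 262.96 cm³.
Mass = 262.96 × 1.21 = 318.1816 g.

318.2 g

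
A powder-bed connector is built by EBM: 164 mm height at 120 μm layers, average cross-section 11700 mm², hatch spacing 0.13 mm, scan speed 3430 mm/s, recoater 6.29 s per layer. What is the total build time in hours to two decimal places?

Number of layers: 164 / 0.12 → 1367 (rounded up).
Scan path per layer = 11700 / 0.13 = 90000 mm.
Per-layer scan time = 90000 / 3430, so 26.2391 s.
Per-layer time = 26.2391 + 6.29, so 32.5291 s.
Build time = 1367 × 32.5291 = 44467.2797 s = 12.35 hours.

12.35 hours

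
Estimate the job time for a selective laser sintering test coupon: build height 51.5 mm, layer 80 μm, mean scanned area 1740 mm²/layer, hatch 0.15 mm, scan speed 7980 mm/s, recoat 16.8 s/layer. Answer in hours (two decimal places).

Layers = ⌈51.5/0.08⌉ = 644.
Per-layer scan distance = 1740 / 0.15 = 11600 mm.
Per-layer scan time = 11600 / 7980 = 1.4536 s.
Time per layer = 1.4536 + 16.8 = 18.2536 s.
644 layers × 18.2536 s/layer = 11755.3184 s, i.e. 3.27 hours.

3.27 hours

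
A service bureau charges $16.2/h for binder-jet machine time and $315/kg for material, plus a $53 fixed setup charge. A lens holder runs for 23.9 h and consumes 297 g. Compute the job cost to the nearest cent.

$533.74

Machine cost = 16.2 × 23.9 = $387.18.
Material charge = 315 × 297/1000 = $93.555.
Adding setup: 387.18 + 93.555 + 53 → 533.735 ≈ $533.74.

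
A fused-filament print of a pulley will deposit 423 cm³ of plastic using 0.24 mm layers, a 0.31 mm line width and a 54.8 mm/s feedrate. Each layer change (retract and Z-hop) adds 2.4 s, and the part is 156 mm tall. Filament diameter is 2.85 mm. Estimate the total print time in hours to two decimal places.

29.25 hours

Extrusion cross-section = 0.24 × 0.31, so 0.0744 mm².
Toolpath length = 423 cm³ / 0.0744 mm² = 423000 / 0.0744 = 5685483.9 mm.
Print-move time: 5685483.9 / 54.8 → 103749.7 s.
Layer count = ceil(156 / 0.24) = 650.
Z-hop total: 650 × 2.4 → 1560 s.
Total = 103749.7 + 1560 = 105309.7 s = 29.25 hours.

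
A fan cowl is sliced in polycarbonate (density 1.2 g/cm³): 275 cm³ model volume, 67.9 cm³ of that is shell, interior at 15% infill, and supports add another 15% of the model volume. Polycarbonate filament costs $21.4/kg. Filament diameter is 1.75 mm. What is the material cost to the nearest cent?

Infill region = 275 − 67.9 = 207.1 cm³.
Deposited infill = 0.15 × 207.1 = 31.065 cm³.
Support = 0.15 × 275 = 41.25 cm³.
Deposited volume: 67.9 + 31.065 + 41.25 → 140.215 cm³.
Mass = 140.215 × 1.2 = 168.258 g.
At $21.4/kg: 168.258/1000 × 21.4 = $3.60.

$3.60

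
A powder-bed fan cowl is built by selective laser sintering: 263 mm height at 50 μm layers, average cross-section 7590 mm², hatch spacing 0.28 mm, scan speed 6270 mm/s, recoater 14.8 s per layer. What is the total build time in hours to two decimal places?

Layer count = ceil(263 / 0.05) = 5260.
Per-layer scan distance: 7590 / 0.28 → 27107.1 mm.
Per-layer scan time = 27107.1 / 6270, so 4.3233 s.
Per-layer time = 4.3233 + 14.8 = 19.1233 s.
5260 layers × 19.1233 s/layer = 100588.558 s, i.e. 27.94 hours.

27.94 hours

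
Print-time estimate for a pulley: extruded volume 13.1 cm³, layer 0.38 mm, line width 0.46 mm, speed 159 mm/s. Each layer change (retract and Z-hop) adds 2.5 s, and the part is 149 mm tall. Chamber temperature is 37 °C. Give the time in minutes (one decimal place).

24.2 minutes

Line area = 0.38 × 0.46 = 0.1748 mm².
Toolpath length = 13.1 cm³ / 0.1748 mm² = 13100 / 0.1748 = 74942.8 mm.
Extrusion time = 74942.8 / 159 = 471.3 s.
Layer count = ceil(149 / 0.38) = 393.
Layer-change overhead: 393 × 2.5 → 982.5 s.
Altogether 471.3 + 982.5 = 1453.8 s, i.e. 24.2 minutes.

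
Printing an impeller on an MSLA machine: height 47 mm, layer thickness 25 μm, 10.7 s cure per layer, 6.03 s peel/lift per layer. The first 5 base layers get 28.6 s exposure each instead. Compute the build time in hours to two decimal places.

Layer count = ceil(47 / 0.025) = 1880.
Bottom layers = 5 × (28.6 + 6.03), so 173.15 s.
Remaining layers: 1875 × (10.7 + 6.03) → 31368.75 s.
Sum: 173.15 + 31368.75 = 31541.9 s → 8.76 hours.

8.76 hours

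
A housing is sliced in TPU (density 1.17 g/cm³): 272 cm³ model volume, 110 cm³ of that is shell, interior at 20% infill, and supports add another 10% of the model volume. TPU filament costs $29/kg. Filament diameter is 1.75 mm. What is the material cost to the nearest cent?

$5.75

Interior volume = 272 − 110, so 162 cm³.
Infill deposited = 0.20 × 162 = 32.4 cm³.
Support = 0.10 × 272, so 27.2 cm³.
Total printed volume = 110 + 32.4 + 27.2 = 169.6 cm³.
Mass = 169.6 × 1.17 = 198.432 g.
At $29/kg: 198.432/1000 × 29 = $5.75.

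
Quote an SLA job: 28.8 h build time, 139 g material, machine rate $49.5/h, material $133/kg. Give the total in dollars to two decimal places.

$1444.09

Time charge = 49.5 × 28.8 = $1425.60.
Feedstock cost = 133 × 139/1000, so $18.487.
Total = 1425.60 + 18.487 = 1444.087 ≈ $1444.09.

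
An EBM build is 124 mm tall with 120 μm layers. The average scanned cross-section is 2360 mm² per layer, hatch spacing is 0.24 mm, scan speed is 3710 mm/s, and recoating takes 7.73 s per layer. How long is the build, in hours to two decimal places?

Layer count = ceil(124 / 0.12) = 1034.
Hatch length per layer = 2360 / 0.24, so 9833.3 mm.
Scan time per layer = 9833.3 / 3710 = 2.6505 s.
Time per layer = 2.6505 + 7.73, so 10.3805 s.
Total: 1034 × 10.3805 s = 10733.437 s → 2.98 hours.

2.98 hours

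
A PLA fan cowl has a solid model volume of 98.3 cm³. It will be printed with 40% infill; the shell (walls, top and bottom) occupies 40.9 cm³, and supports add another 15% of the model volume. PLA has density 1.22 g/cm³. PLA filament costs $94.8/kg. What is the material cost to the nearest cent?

Volume inside the shell = 98.3 − 40.9 = 57.4 cm³.
Infill deposited = 0.40 × 57.4 = 22.96 cm³.
Support = 0.15 × 98.3 = 14.745 cm³.
Deposited volume = 40.9 + 22.96 + 14.745, so 78.605 cm³.
Mass = 78.605 × 1.22, so 95.8981 g.
At $94.8/kg: 95.8981/1000 × 94.8 = $9.09.

$9.09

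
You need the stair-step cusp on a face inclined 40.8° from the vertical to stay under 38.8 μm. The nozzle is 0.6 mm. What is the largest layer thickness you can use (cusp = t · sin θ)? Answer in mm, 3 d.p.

0.059 mm

sin(40.8°) = 0.6534; t_max = 0.0388/0.6534 = 0.059 mm.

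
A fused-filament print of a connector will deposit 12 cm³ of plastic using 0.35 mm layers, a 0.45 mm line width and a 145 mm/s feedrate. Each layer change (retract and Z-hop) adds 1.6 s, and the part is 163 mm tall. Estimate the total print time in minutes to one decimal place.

21.2 minutes

Bead cross-section: 0.35 × 0.45 → 0.1575 mm².
Toolpath length = 12 cm³ / 0.1575 mm² = 12000 / 0.1575 = 76190.5 mm.
Time extruding: 76190.5 / 145 → 525.5 s.
Number of layers: 163 / 0.35 → 466 (rounded up).
Layer-change overhead = 466 × 1.6 = 745.6 s.
Total = 525.5 + 745.6 = 1271.1 s = 21.2 minutes.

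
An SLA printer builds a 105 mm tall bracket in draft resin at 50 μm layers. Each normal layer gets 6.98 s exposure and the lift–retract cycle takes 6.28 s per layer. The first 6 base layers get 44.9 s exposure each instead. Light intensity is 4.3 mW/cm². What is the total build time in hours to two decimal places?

7.80 hours

Layers = ⌈105/0.05⌉ = 2100.
Bottom layers = 6 × (44.9 + 6.28), so 307.08 s.
Normal layers: 2094 × (6.98 + 6.28) → 27766.44 s.
Total = 307.08 + 27766.44 = 28073.52 s = 7.80 hours.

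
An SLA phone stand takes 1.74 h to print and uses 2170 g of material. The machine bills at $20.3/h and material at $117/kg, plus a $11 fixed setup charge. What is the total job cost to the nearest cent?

$300.21

Time charge: 20.3 × 1.74 → $35.322.
Material cost = 117 × 2170/1000 = $253.89.
Adding setup: 35.322 + 253.89 + 11 → 300.212 ≈ $300.21.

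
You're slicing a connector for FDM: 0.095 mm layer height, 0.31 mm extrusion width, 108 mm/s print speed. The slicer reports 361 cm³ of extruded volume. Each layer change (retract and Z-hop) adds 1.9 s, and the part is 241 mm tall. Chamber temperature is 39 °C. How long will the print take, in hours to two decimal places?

32.87 hours

Line area = 0.095 × 0.31, so 0.02945 mm².
Toolpath length = 361 cm³ / 0.02945 mm² = 361000 / 0.02945 = 12258064.5 mm.
Time extruding: 12258064.5 / 108 → 113500.6 s.
Layers = ⌈241/0.095⌉ = 2537.
Layer-change overhead = 2537 × 1.9 = 4820.3 s.
Altogether 113500.6 + 4820.3 = 118320.9 s, i.e. 32.87 hours.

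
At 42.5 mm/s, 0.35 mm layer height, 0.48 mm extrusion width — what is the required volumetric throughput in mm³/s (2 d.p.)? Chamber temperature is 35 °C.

Bead cross-section = 0.35 × 0.48, so 0.168 mm².
Q = v·A = 42.5 × 0.168 = 7.14 mm³/s.

7.14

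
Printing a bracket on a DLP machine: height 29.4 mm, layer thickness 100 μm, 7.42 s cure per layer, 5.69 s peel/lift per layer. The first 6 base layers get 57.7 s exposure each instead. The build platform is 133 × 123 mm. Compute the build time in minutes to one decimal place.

69.3 minutes

Number of layers: 29.4 / 0.1 → 294 (rounded up).
Burn-in layers = 6 × (57.7 + 5.69), so 380.34 s.
Regular layers = 288 × (7.42 + 5.69) = 3775.68 s.
Total = 380.34 + 3775.68 = 4156.02 s = 69.3 minutes.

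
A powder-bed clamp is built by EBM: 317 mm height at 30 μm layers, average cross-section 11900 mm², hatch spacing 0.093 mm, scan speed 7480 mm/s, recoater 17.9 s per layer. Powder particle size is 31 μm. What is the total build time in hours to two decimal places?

102.75 hours

Layer count = ceil(317 / 0.03) = 10567.
Scan path per layer: 11900 / 0.093 → 127957 mm.
Per-layer scan time = 127957 / 7480 = 17.1066 s.
Per-layer time: 17.1066 + 17.9 → 35.0066 s.
Total: 10567 × 35.0066 s = 369914.7422 s → 102.75 hours.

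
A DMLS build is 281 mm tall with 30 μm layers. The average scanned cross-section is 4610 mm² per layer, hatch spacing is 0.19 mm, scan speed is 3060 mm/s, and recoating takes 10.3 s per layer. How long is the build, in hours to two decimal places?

Layers = ⌈281/0.03⌉ = 9367.
Per-layer scan distance: 4610 / 0.19 → 24263.2 mm.
Per-layer scan time = 24263.2 / 3060, so 7.9292 s.
Layer cycle: 7.9292 + 10.3 → 18.2292 s.
Build time = 9367 × 18.2292 = 170752.9164 s = 47.43 hours.

47.43 hours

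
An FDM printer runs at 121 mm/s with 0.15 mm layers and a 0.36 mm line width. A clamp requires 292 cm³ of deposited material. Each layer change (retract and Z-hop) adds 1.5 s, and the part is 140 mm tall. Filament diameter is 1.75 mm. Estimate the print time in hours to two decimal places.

Extrusion cross-section = 0.15 × 0.36, so 0.054 mm².
Toolpath length = 292 cm³ / 0.054 mm² = 292000 / 0.054 = 5407407.4 mm.
Extrusion time = 5407407.4 / 121 = 44689.3 s.
Number of layers: 140 / 0.15 → 934 (rounded up).
Non-print overhead = 934 × 1.5, so 1401 s.
Total = 44689.3 + 1401 = 46090.3 s = 12.80 hours.

12.80 hours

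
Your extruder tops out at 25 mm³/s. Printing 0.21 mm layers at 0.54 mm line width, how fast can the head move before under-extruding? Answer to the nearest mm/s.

Bead cross-section = 0.21 × 0.54, so 0.1134 mm².
v_max = Q/A = 25/0.1134 = 220.46 mm/s → 220 mm/s.

220 mm/s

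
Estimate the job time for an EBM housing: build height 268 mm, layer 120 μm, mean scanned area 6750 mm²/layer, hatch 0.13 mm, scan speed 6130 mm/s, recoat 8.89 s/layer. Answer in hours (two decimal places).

Layers = ⌈268/0.12⌉ = 2234.
Per-layer scan distance = 6750 / 0.13, so 51923.1 mm.
Scan time per layer: 51923.1 / 6130 → 8.4703 s.
Layer cycle: 8.4703 + 8.89 → 17.3603 s.
Build time = 2234 × 17.3603 = 38782.9102 s = 10.77 hours.

10.77 hours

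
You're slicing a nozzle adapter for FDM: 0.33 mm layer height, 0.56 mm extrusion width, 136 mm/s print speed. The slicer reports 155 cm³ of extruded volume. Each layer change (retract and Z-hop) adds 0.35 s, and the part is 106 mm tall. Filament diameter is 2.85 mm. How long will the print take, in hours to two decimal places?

Bead cross-section = 0.33 × 0.56, so 0.1848 mm².
Path length: 155000 mm³ / 0.1848 mm² → 838744.6 mm.
Time extruding = 838744.6 / 136 = 6167.2 s.
Layers = ⌈106/0.33⌉ = 322.
Layer-change overhead = 322 × 0.35 = 112.7 s.
Total = 6167.2 + 112.7 = 6279.9 s = 1.74 hours.

1.74 hours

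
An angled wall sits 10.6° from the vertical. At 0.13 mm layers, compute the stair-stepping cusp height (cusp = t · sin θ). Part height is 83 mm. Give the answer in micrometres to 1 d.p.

h_c = t·sin θ = 0.13 × 0.1840 = 0.02392 mm (23.9 μm).

23.9 μm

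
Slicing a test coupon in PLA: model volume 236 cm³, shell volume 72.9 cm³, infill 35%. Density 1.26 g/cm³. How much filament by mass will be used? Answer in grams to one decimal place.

Volume inside the shell = 236 − 72.9 = 163.1 cm³.
Infill deposited: 0.35 × 163.1 → 57.085 cm³.
Total printed volume = 72.9 + 57.085 = 129.985 cm³.
Mass: 129.985 × 1.26 → 163.7811 g.

163.8 g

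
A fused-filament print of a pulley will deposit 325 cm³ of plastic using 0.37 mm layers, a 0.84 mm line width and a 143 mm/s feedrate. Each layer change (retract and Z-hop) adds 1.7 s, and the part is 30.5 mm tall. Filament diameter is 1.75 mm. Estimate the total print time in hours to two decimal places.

2.07 hours

Line area = 0.37 × 0.84, so 0.3108 mm².
Toolpath length = 325 cm³ / 0.3108 mm² = 325000 / 0.3108 = 1045688.5 mm.
Print-move time = 1045688.5 / 143, so 7312.5 s.
Number of layers: 30.5 / 0.37 → 83 (rounded up).
Non-print overhead = 83 × 1.7 = 141.1 s.
Total = 7312.5 + 141.1 = 7453.6 s = 2.07 hours.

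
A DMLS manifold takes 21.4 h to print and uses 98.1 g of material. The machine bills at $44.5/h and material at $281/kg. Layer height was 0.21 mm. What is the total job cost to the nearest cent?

$979.87

Machine-time cost: 44.5 × 21.4 → $952.30.
Feedstock cost = 281 × 98.1/1000 = $27.5661.
Total = 952.30 + 27.5661 = 979.8661 ≈ $979.87.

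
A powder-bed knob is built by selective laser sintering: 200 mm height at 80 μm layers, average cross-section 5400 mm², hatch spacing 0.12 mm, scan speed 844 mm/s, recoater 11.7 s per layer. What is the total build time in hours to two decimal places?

Layers = ⌈200/0.08⌉ = 2500.
Hatch length per layer = 5400 / 0.12 = 45000 mm.
Scan time per layer: 45000 / 844 → 53.3175 s.
Time per layer = 53.3175 + 11.7 = 65.0175 s.
2500 layers × 65.0175 s/layer = 162543.75 s, i.e. 45.15 hours.

45.15 hours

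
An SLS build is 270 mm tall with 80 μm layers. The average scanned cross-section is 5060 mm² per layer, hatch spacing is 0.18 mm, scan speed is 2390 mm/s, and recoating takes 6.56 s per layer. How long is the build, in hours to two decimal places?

17.18 hours

Number of layers: 270 / 0.08 → 3375 (rounded up).
Scan path per layer = 5060 / 0.18 = 28111.1 mm.
Scan time per layer = 28111.1 / 2390 = 11.762 s.
Per-layer time = 11.762 + 6.56, so 18.322 s.
3375 layers × 18.322 s/layer = 61836.75 s, i.e. 17.18 hours.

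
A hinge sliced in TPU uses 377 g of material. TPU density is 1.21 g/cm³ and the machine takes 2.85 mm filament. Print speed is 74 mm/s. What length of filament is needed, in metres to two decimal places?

Extruded volume: 377/1.21 = 311.5702 cm³ (311570.2 mm³).
Cross-section of 2.85 mm filament: π·(2.85/2)² = 6.3794 mm².
Length = 311570.2 / 6.3794 = 48840.05 mm = 48.84 m.

48.84 m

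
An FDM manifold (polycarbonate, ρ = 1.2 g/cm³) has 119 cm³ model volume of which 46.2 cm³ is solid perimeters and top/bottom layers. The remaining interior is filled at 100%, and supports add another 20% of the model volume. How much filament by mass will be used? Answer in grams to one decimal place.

Interior volume = 119 − 46.2 = 72.8 cm³.
Deposited infill: 1.00 × 72.8 → 72.8 cm³.
Support: 0.20 × 119 → 23.8 cm³.
Total printed volume: 46.2 + 72.8 + 23.8 → 142.8 cm³.
Mass = 142.8 × 1.2 = 171.36 g.

171.4 g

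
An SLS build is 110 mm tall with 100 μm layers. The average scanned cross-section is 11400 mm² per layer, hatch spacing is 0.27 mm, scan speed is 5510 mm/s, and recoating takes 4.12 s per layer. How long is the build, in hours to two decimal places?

3.60 hours

Number of layers: 110 / 0.1 → 1100 (rounded up).
Scan path per layer = 11400 / 0.27 = 42222.2 mm.
Scan time per layer: 42222.2 / 5510 → 7.6628 s.
Time per layer = 7.6628 + 4.12, so 11.7828 s.
1100 layers × 11.7828 s/layer = 12961.08 s, i.e. 3.60 hours.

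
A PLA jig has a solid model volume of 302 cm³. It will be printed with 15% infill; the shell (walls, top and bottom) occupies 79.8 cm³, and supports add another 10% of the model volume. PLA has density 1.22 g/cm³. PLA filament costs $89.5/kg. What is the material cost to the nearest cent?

Interior volume = 302 − 79.8 = 222.2 cm³.
Infill deposited: 0.15 × 222.2 → 33.33 cm³.
Support: 0.10 × 302 → 30.2 cm³.
Total extruded = 79.8 + 33.33 + 30.2 = 143.33 cm³.
Mass = 143.33 × 1.22, so 174.8626 g.
At $89.5/kg: 174.8626/1000 × 89.5 = $15.65.

$15.65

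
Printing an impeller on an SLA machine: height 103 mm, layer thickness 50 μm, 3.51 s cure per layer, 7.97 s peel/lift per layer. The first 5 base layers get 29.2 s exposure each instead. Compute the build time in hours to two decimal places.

Layer count = ceil(103 / 0.05) = 2060.
Burn-in layers = 5 × (29.2 + 7.97), so 185.85 s.
Regular layers = 2055 × (3.51 + 7.97), so 23591.4 s.
Sum: 185.85 + 23591.4 = 23777.25 s → 6.60 hours.

6.60 hours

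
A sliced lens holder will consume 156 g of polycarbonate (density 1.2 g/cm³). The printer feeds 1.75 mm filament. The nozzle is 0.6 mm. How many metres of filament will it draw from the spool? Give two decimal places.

54.05 m

Extruded volume: 156/1.2 = 130 cm³ (130000 mm³).
Filament cross-section = π × (1.75/2)² = 2.4053 mm².
Length = 130000 / 2.4053 = 54047.31 mm = 54.05 m.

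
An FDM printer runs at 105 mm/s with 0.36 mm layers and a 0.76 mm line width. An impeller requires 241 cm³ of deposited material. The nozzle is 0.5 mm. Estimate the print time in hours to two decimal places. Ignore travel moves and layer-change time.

Line area = 0.36 × 0.76 = 0.2736 mm².
Total extruded path = 241000/0.2736 = 880848 mm.
Print-move time = 880848 / 105, so 8389 s.
In the requested units: 8389 s = 2.33 hours.

2.33 hours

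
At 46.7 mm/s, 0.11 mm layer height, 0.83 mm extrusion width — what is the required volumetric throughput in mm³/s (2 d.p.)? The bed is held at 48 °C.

4.26

Extrusion cross-section = 0.11 × 0.83, so 0.0913 mm².
Q = v·A = 46.7 × 0.0913 = 4.26 mm³/s.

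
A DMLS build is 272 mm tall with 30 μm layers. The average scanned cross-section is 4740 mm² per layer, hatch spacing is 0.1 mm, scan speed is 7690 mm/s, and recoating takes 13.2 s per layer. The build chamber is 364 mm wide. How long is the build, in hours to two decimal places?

48.77 hours

Number of layers: 272 / 0.03 → 9067 (rounded up).
Scan path per layer = 4740 / 0.1, so 47400 mm.
Per-layer scan time: 47400 / 7690 → 6.1638 s.
Per-layer time: 6.1638 + 13.2 → 19.3638 s.
Build time = 9067 × 19.3638 = 175571.5746 s = 48.77 hours.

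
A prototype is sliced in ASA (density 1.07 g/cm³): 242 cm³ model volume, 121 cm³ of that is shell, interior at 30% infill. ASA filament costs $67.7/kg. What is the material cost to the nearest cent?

$11.39

Infill region = 242 − 121 = 121 cm³.
Infill deposited = 0.30 × 121 = 36.3 cm³.
Deposited volume = 121 + 36.3 = 157.3 cm³.
Mass = 157.3 × 1.07 = 168.311 g.
At $67.7/kg: 168.311/1000 × 67.7 = $11.39.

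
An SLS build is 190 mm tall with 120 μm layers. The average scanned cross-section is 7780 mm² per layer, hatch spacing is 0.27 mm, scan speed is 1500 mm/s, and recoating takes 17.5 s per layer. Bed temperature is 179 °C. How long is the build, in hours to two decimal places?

16.15 hours

Layers = ⌈190/0.12⌉ = 1584.
Per-layer scan distance = 7780 / 0.27, so 28814.8 mm.
Scan time per layer: 28814.8 / 1500 → 19.2099 s.
Per-layer time = 19.2099 + 17.5 = 36.7099 s.
Build time = 1584 × 36.7099 = 58148.4816 s = 16.15 hours.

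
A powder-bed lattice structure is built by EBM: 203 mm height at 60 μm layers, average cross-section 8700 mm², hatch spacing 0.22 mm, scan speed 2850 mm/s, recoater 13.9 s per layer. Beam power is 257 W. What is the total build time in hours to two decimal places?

26.11 hours

Layers = ⌈203/0.06⌉ = 3384.
Scan path per layer = 8700 / 0.22 = 39545.5 mm.
Scan time per layer: 39545.5 / 2850 → 13.8756 s.
Time per layer: 13.8756 + 13.9 → 27.7756 s.
Build time = 3384 × 27.7756 = 93992.6304 s = 26.11 hours.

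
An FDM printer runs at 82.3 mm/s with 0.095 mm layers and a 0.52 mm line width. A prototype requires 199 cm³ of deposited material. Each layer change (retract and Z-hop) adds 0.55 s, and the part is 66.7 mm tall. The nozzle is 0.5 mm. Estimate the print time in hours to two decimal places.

13.70 hours

Line area: 0.095 × 0.52 → 0.0494 mm².
Path length: 199000 mm³ / 0.0494 mm² → 4028340.1 mm.
Extrusion time = 4028340.1 / 82.3 = 48947 s.
Number of layers: 66.7 / 0.095 → 703 (rounded up).
Z-hop total: 703 × 0.55 → 386.65 s.
Altogether 48947 + 386.65 = 49333.65 s, i.e. 13.70 hours.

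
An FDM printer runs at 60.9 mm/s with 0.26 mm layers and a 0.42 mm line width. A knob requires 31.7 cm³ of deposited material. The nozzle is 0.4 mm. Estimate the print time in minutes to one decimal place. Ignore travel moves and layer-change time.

Extrusion cross-section = 0.26 × 0.42 = 0.1092 mm².
Total extruded path = 31700/0.1092 = 290293 mm.
Extrusion time = 290293 / 60.9, so 4766.7 s.
Converting: 4766.7 s = 79.4 minutes.

79.4 minutes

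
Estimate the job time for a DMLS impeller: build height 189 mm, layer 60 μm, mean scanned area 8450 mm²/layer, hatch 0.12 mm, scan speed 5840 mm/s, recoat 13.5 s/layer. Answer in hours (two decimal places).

Layer count = ceil(189 / 0.06) = 3150.
Per-layer scan distance = 8450 / 0.12, so 70416.7 mm.
Scan time per layer = 70416.7 / 5840 = 12.0577 s.
Time per layer = 12.0577 + 13.5, so 25.5577 s.
3150 layers × 25.5577 s/layer = 80506.755 s, i.e. 22.36 hours.

22.36 hours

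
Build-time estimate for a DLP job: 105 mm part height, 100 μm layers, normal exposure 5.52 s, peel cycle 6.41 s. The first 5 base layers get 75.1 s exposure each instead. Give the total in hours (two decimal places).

3.58 hours

Layer count = ceil(105 / 0.1) = 1050.
Burn-in layers = 5 × (75.1 + 6.41), so 407.55 s.
Normal layers = 1045 × (5.52 + 6.41) = 12466.85 s.
Sum: 407.55 + 12466.85 = 12874.4 s → 3.58 hours.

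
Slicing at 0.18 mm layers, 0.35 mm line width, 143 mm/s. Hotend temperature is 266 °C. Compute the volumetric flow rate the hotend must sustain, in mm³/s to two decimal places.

A = 0.18 × 0.35, so 0.063 mm².
Volumetric flow = 143 × 0.063 = 9.01 mm³/s.

9.01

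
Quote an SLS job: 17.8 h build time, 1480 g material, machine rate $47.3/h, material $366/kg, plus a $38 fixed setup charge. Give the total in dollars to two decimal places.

Machine-time cost = 47.3 × 17.8 = $841.94.
Material charge = 366 × 1480/1000 = $541.68.
Adding setup: 841.94 + 541.68 + 38 → $1421.62.

$1421.62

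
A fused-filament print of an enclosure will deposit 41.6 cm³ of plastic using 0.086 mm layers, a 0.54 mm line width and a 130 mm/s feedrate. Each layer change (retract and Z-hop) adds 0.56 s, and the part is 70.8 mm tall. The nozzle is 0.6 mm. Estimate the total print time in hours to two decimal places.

2.04 hours

Bead cross-section = 0.086 × 0.54, so 0.04644 mm².
Path length: 41600 mm³ / 0.04644 mm² → 895779.5 mm.
Print-move time = 895779.5 / 130, so 6890.6 s.
Number of layers: 70.8 / 0.086 → 824 (rounded up).
Z-hop total = 824 × 0.56 = 461.44 s.
Altogether 6890.6 + 461.44 = 7352.04 s, i.e. 2.04 hours.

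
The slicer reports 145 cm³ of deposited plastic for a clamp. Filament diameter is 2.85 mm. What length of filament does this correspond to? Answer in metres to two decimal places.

22.73 m

A = π r² = π × 1.425² = 6.3794 mm².
L = 145000 mm³ / 6.3794 mm² = 22729.41 mm, i.e. 22.73 m.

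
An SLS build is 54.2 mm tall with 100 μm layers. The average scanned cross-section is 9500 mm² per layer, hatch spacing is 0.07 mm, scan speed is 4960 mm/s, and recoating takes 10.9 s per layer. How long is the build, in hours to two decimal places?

5.76 hours

Number of layers: 54.2 / 0.1 → 542 (rounded up).
Hatch length per layer = 9500 / 0.07 = 135714.3 mm.
Laser time per layer: 135714.3 / 4960 → 27.3618 s.
Layer cycle = 27.3618 + 10.9 = 38.2618 s.
542 layers × 38.2618 s/layer = 20737.8956 s, i.e. 5.76 hours.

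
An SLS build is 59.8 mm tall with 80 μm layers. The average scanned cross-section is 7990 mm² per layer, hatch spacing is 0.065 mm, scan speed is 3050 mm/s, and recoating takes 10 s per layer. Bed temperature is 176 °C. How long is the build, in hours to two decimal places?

Layers = ⌈59.8/0.08⌉ = 748.
Hatch length per layer = 7990 / 0.065 = 122923.1 mm.
Per-layer scan time = 122923.1 / 3050, so 40.3027 s.
Time per layer: 40.3027 + 10 → 50.3027 s.
Build time = 748 × 50.3027 = 37626.4196 s = 10.45 hours.

10.45 hours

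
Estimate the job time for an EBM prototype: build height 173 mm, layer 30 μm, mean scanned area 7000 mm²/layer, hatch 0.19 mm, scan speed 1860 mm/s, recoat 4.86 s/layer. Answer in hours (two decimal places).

Layers = ⌈173/0.03⌉ = 5767.
Hatch length per layer = 7000 / 0.19 = 36842.1 mm.
Scan time per layer: 36842.1 / 1860 → 19.8076 s.
Layer cycle = 19.8076 + 4.86, so 24.6676 s.
Total: 5767 × 24.6676 s = 142258.0492 s → 39.52 hours.

39.52 hours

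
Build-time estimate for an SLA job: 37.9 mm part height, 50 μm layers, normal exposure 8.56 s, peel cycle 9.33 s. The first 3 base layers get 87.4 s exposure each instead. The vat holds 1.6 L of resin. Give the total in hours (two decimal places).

3.83 hours

Layer count = ceil(37.9 / 0.05) = 758.
Bottom layers = 3 × (87.4 + 9.33) = 290.19 s.
Remaining layers = 755 × (8.56 + 9.33) = 13506.95 s.
Sum: 290.19 + 13506.95 = 13797.14 s → 3.83 hours.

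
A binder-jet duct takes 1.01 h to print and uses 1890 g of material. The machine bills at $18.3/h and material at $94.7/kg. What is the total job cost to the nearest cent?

$197.47

Machine cost = 18.3 × 1.01 = $18.483.
Material charge: 94.7 × 1890/1000 → $178.983.
Job cost: 18.483 + 178.983 = 197.466 ≈ $197.47.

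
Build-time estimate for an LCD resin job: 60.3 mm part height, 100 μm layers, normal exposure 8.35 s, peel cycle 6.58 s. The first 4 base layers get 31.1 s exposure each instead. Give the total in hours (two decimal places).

Layers = ⌈60.3/0.1⌉ = 603.
Bottom layers: 4 × (31.1 + 6.58) → 150.72 s.
Remaining layers = 599 × (8.35 + 6.58) = 8943.07 s.
Sum: 150.72 + 8943.07 = 9093.79 s → 2.53 hours.

2.53 hours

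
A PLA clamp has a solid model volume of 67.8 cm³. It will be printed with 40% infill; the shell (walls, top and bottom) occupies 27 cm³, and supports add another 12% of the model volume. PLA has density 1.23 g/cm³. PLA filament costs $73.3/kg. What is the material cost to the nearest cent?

$4.64

Infill region = 67.8 − 27, so 40.8 cm³.
Infill volume = 0.40 × 40.8 = 16.32 cm³.
Support: 0.12 × 67.8 → 8.136 cm³.
Deposited volume = 27 + 16.32 + 8.136, so 51.456 cm³.
Mass = 51.456 × 1.23, so 63.29088 g.
At $73.3/kg: 63.29088/1000 × 73.3 = $4.64.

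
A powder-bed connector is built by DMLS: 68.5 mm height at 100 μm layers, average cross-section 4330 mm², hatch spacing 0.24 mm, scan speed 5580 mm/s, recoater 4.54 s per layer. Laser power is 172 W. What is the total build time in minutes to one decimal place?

Layers = ⌈68.5/0.1⌉ = 685.
Scan path per layer: 4330 / 0.24 → 18041.7 mm.
Scan time per layer: 18041.7 / 5580 → 3.2333 s.
Time per layer = 3.2333 + 4.54, so 7.7733 s.
Total: 685 × 7.7733 s = 5324.7105 s → 88.7 minutes.

88.7 minutes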